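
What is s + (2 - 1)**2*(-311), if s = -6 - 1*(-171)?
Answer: -146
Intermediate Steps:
s = 165 (s = -6 + 171 = 165)
s + (2 - 1)**2*(-311) = 165 + (2 - 1)**2*(-311) = 165 + 1**2*(-311) = 165 + 1*(-311) = 165 - 311 = -146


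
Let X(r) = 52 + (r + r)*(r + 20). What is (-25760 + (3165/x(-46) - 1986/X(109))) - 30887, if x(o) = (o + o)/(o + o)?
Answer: -753401927/14087 ≈ -53482.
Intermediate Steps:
x(o) = 1 (x(o) = (2*o)/((2*o)) = (2*o)*(1/(2*o)) = 1)
X(r) = 52 + 2*r*(20 + r) (X(r) = 52 + (2*r)*(20 + r) = 52 + 2*r*(20 + r))
(-25760 + (3165/x(-46) - 1986/X(109))) - 30887 = (-25760 + (3165/1 - 1986/(52 + 2*109**2 + 40*109))) - 30887 = (-25760 + (3165*1 - 1986/(52 + 2*11881 + 4360))) - 30887 = (-25760 + (3165 - 1986/(52 + 23762 + 4360))) - 30887 = (-25760 + (3165 - 1986/28174)) - 30887 = (-25760 + (3165 - 1986*1/28174)) - 30887 = (-25760 + (3165 - 993/14087)) - 30887 = (-25760 + 44584362/14087) - 30887 = -318296758/14087 - 30887 = -753401927/14087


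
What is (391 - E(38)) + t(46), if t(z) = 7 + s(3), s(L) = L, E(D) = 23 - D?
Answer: 416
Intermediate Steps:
t(z) = 10 (t(z) = 7 + 3 = 10)
(391 - E(38)) + t(46) = (391 - (23 - 1*38)) + 10 = (391 - (23 - 38)) + 10 = (391 - 1*(-15)) + 10 = (391 + 15) + 10 = 406 + 10 = 416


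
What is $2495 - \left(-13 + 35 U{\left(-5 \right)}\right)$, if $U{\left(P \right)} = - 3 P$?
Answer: $1983$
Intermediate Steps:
$2495 - \left(-13 + 35 U{\left(-5 \right)}\right) = 2495 + \left(13 - 35 \left(\left(-3\right) \left(-5\right)\right)\right) = 2495 + \left(13 - 525\right) = 2495 - 512 = 1983$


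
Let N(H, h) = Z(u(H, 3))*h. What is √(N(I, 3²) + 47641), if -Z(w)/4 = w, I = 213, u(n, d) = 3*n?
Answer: √24637 ≈ 156.96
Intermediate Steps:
Z(w) = -4*w
N(H, h) = -12*H*h (N(H, h) = (-12*H)*h = -12*H*h)
√(N(I, 3²) + 47641) = √(-12*213*3² + 47641) = √(-12*213*9 + 47641) = √(-23004 + 47641) = √24637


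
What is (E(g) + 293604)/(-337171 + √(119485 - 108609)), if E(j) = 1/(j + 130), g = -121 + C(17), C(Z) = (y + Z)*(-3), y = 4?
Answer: -1069143278833/1227790141542 - 3170923*√2719/613895070771 ≈ -0.87106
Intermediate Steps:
C(Z) = -12 - 3*Z (C(Z) = (4 + Z)*(-3) = -12 - 3*Z)
g = -184 (g = -121 + (-12 - 3*17) = -121 + (-12 - 51) = -121 - 63 = -184)
E(j) = 1/(130 + j)
(E(g) + 293604)/(-337171 + √(119485 - 108609)) = (1/(130 - 184) + 293604)/(-337171 + √(119485 - 108609)) = (1/(-54) + 293604)/(-337171 + √10876) = (-1/54 + 293604)/(-337171 + 2*√2719) = 15854615/(54*(-337171 + 2*√2719))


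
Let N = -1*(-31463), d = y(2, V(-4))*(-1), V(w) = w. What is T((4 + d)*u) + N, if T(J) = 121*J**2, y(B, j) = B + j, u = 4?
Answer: 101159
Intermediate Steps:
d = 2 (d = (2 - 4)*(-1) = -2*(-1) = 2)
N = 31463
T((4 + d)*u) + N = 121*((4 + 2)*4)**2 + 31463 = 121*(6*4)**2 + 31463 = 121*24**2 + 31463 = 121*576 + 31463 = 69696 + 31463 = 101159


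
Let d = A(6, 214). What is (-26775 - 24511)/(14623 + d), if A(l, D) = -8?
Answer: -51286/14615 ≈ -3.5091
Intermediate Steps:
d = -8
(-26775 - 24511)/(14623 + d) = (-26775 - 24511)/(14623 - 8) = -51286/14615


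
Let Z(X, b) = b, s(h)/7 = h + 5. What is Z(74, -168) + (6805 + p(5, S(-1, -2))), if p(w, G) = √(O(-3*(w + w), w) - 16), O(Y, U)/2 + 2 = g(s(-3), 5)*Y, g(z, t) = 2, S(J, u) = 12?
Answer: 6637 + 2*I*√35 ≈ 6637.0 + 11.832*I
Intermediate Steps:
s(h) = 35 + 7*h (s(h) = 7*(h + 5) = 7*(5 + h) = 35 + 7*h)
O(Y, U) = -4 + 4*Y (O(Y, U) = -4 + 2*(2*Y) = -4 + 4*Y)
p(w, G) = √(-20 - 24*w) (p(w, G) = √((-4 + 4*(-3*(w + w))) - 16) = √((-4 + 4*(-6*w)) - 16) = √((-4 - 24*w) - 16) = √(-20 - 24*w))
Z(74, -168) + (6805 + p(5, S(-1, -2))) = -168 + (6805 + 2*√(-5 - 6*5)) = -168 + (6805 + 2*√(-5 - 30)) = -168 + (6805 + 2*√(-35)) = -168 + (6805 + 2*(I*√35)) = -168 + (6805 + 2*I*√35) = 6637 + 2*I*√35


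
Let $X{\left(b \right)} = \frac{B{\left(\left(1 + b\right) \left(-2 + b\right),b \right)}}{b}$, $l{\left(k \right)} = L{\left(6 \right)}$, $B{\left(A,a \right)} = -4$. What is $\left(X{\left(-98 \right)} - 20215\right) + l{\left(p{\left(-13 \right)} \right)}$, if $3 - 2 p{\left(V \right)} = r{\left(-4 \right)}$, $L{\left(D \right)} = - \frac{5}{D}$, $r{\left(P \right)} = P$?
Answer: $- \frac{5943443}{294} \approx -20216.0$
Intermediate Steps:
$p{\left(V \right)} = \frac{7}{2}$ ($p{\left(V \right)} = \frac{3}{2} - -2 = \frac{3}{2} + 2 = \frac{7}{2}$)
$l{\left(k \right)} = - \frac{5}{6}$
$X{\left(b \right)} = - \frac{4}{b}$
$\left(X{\left(-98 \right)} - 20215\right) + l{\left(p{\left(-13 \right)} \right)} = \left(- \frac{4}{-98} - 20215\right) - \frac{5}{6} = \left(\left(-4\right) \left(- \frac{1}{98}\right) - 20215\right) - \frac{5}{6} = \left(\frac{2}{49} - 20215\right) - \frac{5}{6} = - \frac{990533}{49} - \frac{5}{6} = - \frac{5943443}{294}$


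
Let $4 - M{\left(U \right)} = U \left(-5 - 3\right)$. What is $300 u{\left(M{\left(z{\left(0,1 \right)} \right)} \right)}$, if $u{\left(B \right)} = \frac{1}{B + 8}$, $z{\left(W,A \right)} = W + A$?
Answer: $15$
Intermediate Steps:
$z{\left(W,A \right)} = A + W$
$M{\left(U \right)} = 4 + 8 U$ ($M{\left(U \right)} = 4 - U \left(-5 - 3\right) = 4 - U \left(-8\right) = 4 - - 8 U = 4 + 8 U$)
$u{\left(B \right)} = \frac{1}{8 + B}$
$300 u{\left(M{\left(z{\left(0,1 \right)} \right)} \right)} = \frac{300}{8 + \left(4 + 8 \left(1 + 0\right)\right)} = \frac{300}{8 + \left(4 + 8 \cdot 1\right)} = \frac{300}{8 + \left(4 + 8\right)} = \frac{300}{8 + 12} = \frac{300}{20} = 300 \cdot \frac{1}{20} = 15$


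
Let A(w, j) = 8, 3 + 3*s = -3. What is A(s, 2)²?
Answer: 64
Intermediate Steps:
s = -2 (s = -1 + (⅓)*(-3) = -1 - 1 = -2)
A(s, 2)² = 8² = 64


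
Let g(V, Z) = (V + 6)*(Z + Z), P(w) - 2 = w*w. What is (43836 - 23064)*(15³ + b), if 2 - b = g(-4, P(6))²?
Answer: -409769244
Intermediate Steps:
P(w) = 2 + w² (P(w) = 2 + w*w = 2 + w²)
g(V, Z) = 2*Z*(6 + V) (g(V, Z) = (6 + V)*(2*Z) = 2*Z*(6 + V))
b = -23102 (b = 2 - (2*(2 + 6²)*(6 - 4))² = 2 - (2*(2 + 36)*2)² = 2 - (2*38*2)² = 2 - 1*152² = 2 - 1*23104 = 2 - 23104 = -23102)
(43836 - 23064)*(15³ + b) = (43836 - 23064)*(15³ - 23102) = 20772*(3375 - 23102) = 20772*(-19727) = -409769244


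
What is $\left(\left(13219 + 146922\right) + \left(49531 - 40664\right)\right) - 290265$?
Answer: $-121257$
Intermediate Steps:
$\left(\left(13219 + 146922\right) + \left(49531 - 40664\right)\right) - 290265 = \left(160141 + 8867\right) - 290265 = 169008 - 290265 = -121257$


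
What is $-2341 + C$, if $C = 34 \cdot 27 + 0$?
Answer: $-1423$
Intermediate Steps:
$C = 918$ ($C = 918 + 0 = 918$)
$-2341 + C = -2341 + 918 = -1423$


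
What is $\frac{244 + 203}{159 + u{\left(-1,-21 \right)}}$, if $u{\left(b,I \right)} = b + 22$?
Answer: $\frac{149}{60} \approx 2.4833$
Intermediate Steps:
$u{\left(b,I \right)} = 22 + b$
$\frac{244 + 203}{159 + u{\left(-1,-21 \right)}} = \frac{244 + 203}{159 + \left(22 - 1\right)} = \frac{447}{159 + 21} = \frac{447}{180} = 447 \cdot \frac{1}{180} = \frac{149}{60}$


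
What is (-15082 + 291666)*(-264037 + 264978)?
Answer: 260265544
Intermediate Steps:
(-15082 + 291666)*(-264037 + 264978) = 276584*941 = 260265544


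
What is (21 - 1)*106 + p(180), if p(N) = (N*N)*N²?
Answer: 1049762120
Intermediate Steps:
p(N) = N⁴ (p(N) = N²*N² = N⁴)
(21 - 1)*106 + p(180) = (21 - 1)*106 + 180⁴ = 20*106 + 1049760000 = 2120 + 1049760000 = 1049762120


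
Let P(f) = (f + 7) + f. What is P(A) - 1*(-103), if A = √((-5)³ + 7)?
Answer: 110 + 2*I*√118 ≈ 110.0 + 21.726*I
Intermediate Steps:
A = I*√118 (A = √(-125 + 7) = √(-118) = I*√118 ≈ 10.863*I)
P(f) = 7 + 2*f (P(f) = (7 + f) + f = 7 + 2*f)
P(A) - 1*(-103) = (7 + 2*(I*√118)) - 1*(-103) = (7 + 2*I*√118) + 103 = 110 + 2*I*√118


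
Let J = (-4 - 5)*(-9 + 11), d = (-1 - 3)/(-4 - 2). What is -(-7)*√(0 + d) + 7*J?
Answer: -126 + 7*√6/3 ≈ -120.28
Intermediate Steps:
d = ⅔ (d = -4/(-6) = -4*(-⅙) = ⅔ ≈ 0.66667)
J = -18 (J = -9*2 = -18)
-(-7)*√(0 + d) + 7*J = -(-7)*√(0 + ⅔) + 7*(-18) = -(-7)*√(⅔) - 126 = -(-7)*√6/3 - 126 = 7*√6/3 - 126 = -126 + 7*√6/3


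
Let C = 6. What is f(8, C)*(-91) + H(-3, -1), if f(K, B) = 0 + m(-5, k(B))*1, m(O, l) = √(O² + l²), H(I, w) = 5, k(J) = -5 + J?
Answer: 5 - 91*√26 ≈ -459.01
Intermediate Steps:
f(K, B) = √(25 + (-5 + B)²) (f(K, B) = 0 + √((-5)² + (-5 + B)²)*1 = 0 + √(25 + (-5 + B)²)*1 = 0 + √(25 + (-5 + B)²) = √(25 + (-5 + B)²))
f(8, C)*(-91) + H(-3, -1) = √(25 + (-5 + 6)²)*(-91) + 5 = √(25 + 1²)*(-91) + 5 = √(25 + 1)*(-91) + 5 = √26*(-91) + 5 = -91*√26 + 5 = 5 - 91*√26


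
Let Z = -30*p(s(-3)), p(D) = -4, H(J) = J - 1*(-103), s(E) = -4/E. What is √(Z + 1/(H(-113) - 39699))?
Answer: √189216522011/39709 ≈ 10.954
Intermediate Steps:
H(J) = 103 + J (H(J) = J + 103 = 103 + J)
Z = 120 (Z = -30*(-4) = 120)
√(Z + 1/(H(-113) - 39699)) = √(120 + 1/((103 - 113) - 39699)) = √(120 + 1/(-10 - 39699)) = √(120 + 1/(-39709)) = √(120 - 1/39709) = √(4765079/39709) = √189216522011/39709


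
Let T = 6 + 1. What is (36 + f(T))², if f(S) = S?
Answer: 1849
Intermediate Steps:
T = 7
(36 + f(T))² = (36 + 7)² = 43² = 1849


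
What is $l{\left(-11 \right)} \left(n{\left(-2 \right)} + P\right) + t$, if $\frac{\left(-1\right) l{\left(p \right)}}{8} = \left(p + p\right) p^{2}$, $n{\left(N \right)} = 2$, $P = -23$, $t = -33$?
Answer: $-447249$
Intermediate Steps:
$l{\left(p \right)} = - 16 p^{3}$ ($l{\left(p \right)} = - 8 \left(p + p\right) p^{2} = - 8 \cdot 2 p p^{2} = - 8 \cdot 2 p^{3} = - 16 p^{3}$)
$l{\left(-11 \right)} \left(n{\left(-2 \right)} + P\right) + t = - 16 \left(-11\right)^{3} \left(2 - 23\right) - 33 = \left(-16\right) \left(-1331\right) \left(-21\right) - 33 = 21296 \left(-21\right) - 33 = -447216 - 33 = -447249$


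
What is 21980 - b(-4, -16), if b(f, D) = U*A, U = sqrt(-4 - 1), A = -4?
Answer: 21980 + 4*I*sqrt(5) ≈ 21980.0 + 8.9443*I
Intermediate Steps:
U = I*sqrt(5) (U = sqrt(-5) = I*sqrt(5) ≈ 2.2361*I)
b(f, D) = -4*I*sqrt(5) (b(f, D) = (I*sqrt(5))*(-4) = -4*I*sqrt(5))
21980 - b(-4, -16) = 21980 - (-4)*I*sqrt(5) = 21980 + 4*I*sqrt(5)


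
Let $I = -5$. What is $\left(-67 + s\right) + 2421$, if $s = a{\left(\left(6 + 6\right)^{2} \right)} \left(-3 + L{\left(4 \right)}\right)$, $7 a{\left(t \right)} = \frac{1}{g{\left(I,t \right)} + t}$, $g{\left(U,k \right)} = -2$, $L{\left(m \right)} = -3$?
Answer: $\frac{1169935}{497} \approx 2354.0$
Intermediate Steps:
$a{\left(t \right)} = \frac{1}{7 \left(-2 + t\right)}$
$s = - \frac{3}{497}$ ($s = \frac{1}{7 \left(-2 + \left(6 + 6\right)^{2}\right)} \left(-3 - 3\right) = \frac{1}{7 \left(-2 + 12^{2}\right)} \left(-6\right) = \frac{1}{7 \left(-2 + 144\right)} \left(-6\right) = \frac{1}{7 \cdot 142} \left(-6\right) = \frac{1}{7} \cdot \frac{1}{142} \left(-6\right) = \frac{1}{994} \left(-6\right) = - \frac{3}{497} \approx -0.0060362$)
$\left(-67 + s\right) + 2421 = \left(-67 - \frac{3}{497}\right) + 2421 = - \frac{33302}{497} + 2421 = \frac{1169935}{497}$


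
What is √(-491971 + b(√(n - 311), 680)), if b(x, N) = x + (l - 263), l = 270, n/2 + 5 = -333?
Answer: √(-491964 + I*√987) ≈ 0.022 + 701.4*I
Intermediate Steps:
n = -676 (n = -10 + 2*(-333) = -10 - 666 = -676)
b(x, N) = 7 + x (b(x, N) = x + (270 - 263) = x + 7 = 7 + x)
√(-491971 + b(√(n - 311), 680)) = √(-491971 + (7 + √(-676 - 311))) = √(-491971 + (7 + √(-987))) = √(-491971 + (7 + I*√987)) = √(-491964 + I*√987)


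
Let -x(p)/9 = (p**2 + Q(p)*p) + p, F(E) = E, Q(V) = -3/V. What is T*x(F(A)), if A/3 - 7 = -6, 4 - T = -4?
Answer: -648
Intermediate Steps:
T = 8 (T = 4 - 1*(-4) = 4 + 4 = 8)
A = 3 (A = 21 + 3*(-6) = 21 - 18 = 3)
x(p) = 27 - 9*p - 9*p**2 (x(p) = -9*((p**2 + (-3/p)*p) + p) = -9*((p**2 - 3) + p) = -9*((-3 + p**2) + p) = -9*(-3 + p + p**2) = 27 - 9*p - 9*p**2)
T*x(F(A)) = 8*(27 - 9*3*(1 + 3)) = 8*(27 - 9*3*4) = 8*(27 - 108) = 8*(-81) = -648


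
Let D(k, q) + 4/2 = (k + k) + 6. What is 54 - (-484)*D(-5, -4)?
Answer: -2850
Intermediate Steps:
D(k, q) = 4 + 2*k (D(k, q) = -2 + ((k + k) + 6) = -2 + (2*k + 6) = -2 + (6 + 2*k) = 4 + 2*k)
54 - (-484)*D(-5, -4) = 54 - (-484)*(4 + 2*(-5)) = 54 - (-484)*(4 - 10) = 54 - (-484)*(-6) = 54 - 22*132 = 54 - 2904 = -2850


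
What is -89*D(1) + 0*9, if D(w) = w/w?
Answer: -89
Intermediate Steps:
D(w) = 1
-89*D(1) + 0*9 = -89*1 + 0*9 = -89 + 0 = -89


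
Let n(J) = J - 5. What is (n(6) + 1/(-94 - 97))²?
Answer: 36100/36481 ≈ 0.98956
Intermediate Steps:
n(J) = -5 + J
(n(6) + 1/(-94 - 97))² = ((-5 + 6) + 1/(-94 - 97))² = (1 + 1/(-191))² = (1 - 1/191)² = (190/191)² = 36100/36481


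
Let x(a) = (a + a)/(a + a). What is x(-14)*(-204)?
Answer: -204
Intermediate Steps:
x(a) = 1 (x(a) = (2*a)/((2*a)) = (2*a)*(1/(2*a)) = 1)
x(-14)*(-204) = 1*(-204) = -204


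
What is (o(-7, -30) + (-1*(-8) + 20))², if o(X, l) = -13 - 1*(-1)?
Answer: 256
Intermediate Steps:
o(X, l) = -12 (o(X, l) = -13 + 1 = -12)
(o(-7, -30) + (-1*(-8) + 20))² = (-12 + (-1*(-8) + 20))² = (-12 + (8 + 20))² = (-12 + 28)² = 16² = 256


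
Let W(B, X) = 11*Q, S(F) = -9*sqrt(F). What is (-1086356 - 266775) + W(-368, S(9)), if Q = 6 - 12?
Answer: -1353197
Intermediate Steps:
Q = -6
W(B, X) = -66 (W(B, X) = 11*(-6) = -66)
(-1086356 - 266775) + W(-368, S(9)) = (-1086356 - 266775) - 66 = -1353131 - 66 = -1353197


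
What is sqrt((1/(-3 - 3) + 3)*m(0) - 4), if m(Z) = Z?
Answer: 2*I ≈ 2.0*I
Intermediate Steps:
sqrt((1/(-3 - 3) + 3)*m(0) - 4) = sqrt((1/(-3 - 3) + 3)*0 - 4) = sqrt((1/(-6) + 3)*0 - 4) = sqrt((-1/6 + 3)*0 - 4) = sqrt((17/6)*0 - 4) = sqrt(0 - 4) = sqrt(-4) = 2*I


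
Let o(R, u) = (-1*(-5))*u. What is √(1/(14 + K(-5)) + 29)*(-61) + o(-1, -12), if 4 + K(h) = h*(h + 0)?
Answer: -60 - 122*√8890/35 ≈ -388.66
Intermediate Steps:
K(h) = -4 + h² (K(h) = -4 + h*(h + 0) = -4 + h*h = -4 + h²)
o(R, u) = 5*u
√(1/(14 + K(-5)) + 29)*(-61) + o(-1, -12) = √(1/(14 + (-4 + (-5)²)) + 29)*(-61) + 5*(-12) = √(1/(14 + (-4 + 25)) + 29)*(-61) - 60 = √(1/(14 + 21) + 29)*(-61) - 60 = √(1/35 + 29)*(-61) - 60 = √(1016/35)*(-61) - 60 = (2*√8890/35)*(-61) - 60 = -122*√8890/35 - 60 = -60 - 122*√8890/35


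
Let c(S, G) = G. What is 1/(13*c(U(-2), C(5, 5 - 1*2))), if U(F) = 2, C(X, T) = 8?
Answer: 1/104 ≈ 0.0096154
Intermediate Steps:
1/(13*c(U(-2), C(5, 5 - 1*2))) = 1/(13*8) = 1/104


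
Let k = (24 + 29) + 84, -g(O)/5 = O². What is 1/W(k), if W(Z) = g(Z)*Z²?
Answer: -1/1761376805 ≈ -5.6774e-10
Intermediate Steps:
g(O) = -5*O²
k = 137 (k = 53 + 84 = 137)
W(Z) = -5*Z⁴ (W(Z) = (-5*Z²)*Z² = -5*Z⁴)
1/W(k) = 1/(-5*137⁴) = 1/(-5*352275361) = 1/(-1761376805) = -1/1761376805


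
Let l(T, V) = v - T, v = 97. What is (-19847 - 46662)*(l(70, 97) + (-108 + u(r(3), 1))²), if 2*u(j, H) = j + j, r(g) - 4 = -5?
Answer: -791989172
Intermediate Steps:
r(g) = -1 (r(g) = 4 - 5 = -1)
l(T, V) = 97 - T
u(j, H) = j (u(j, H) = (j + j)/2 = (2*j)/2 = j)
(-19847 - 46662)*(l(70, 97) + (-108 + u(r(3), 1))²) = (-19847 - 46662)*((97 - 1*70) + (-108 - 1)²) = -66509*((97 - 70) + (-109)²) = -66509*(27 + 11881) = -66509*11908 = -791989172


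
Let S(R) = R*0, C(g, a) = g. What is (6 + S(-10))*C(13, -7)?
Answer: 78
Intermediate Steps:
S(R) = 0
(6 + S(-10))*C(13, -7) = (6 + 0)*13 = 6*13 = 78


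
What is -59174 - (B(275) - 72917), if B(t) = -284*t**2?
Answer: 21491243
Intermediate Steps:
-59174 - (B(275) - 72917) = -59174 - (-284*275**2 - 72917) = -59174 - (-284*75625 - 72917) = -59174 - (-21477500 - 72917) = -59174 - 1*(-21550417) = -59174 + 21550417 = 21491243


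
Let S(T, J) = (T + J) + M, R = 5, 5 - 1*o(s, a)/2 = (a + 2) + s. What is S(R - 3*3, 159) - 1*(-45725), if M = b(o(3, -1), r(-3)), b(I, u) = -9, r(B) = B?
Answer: 45871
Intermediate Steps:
o(s, a) = 6 - 2*a - 2*s (o(s, a) = 10 - 2*((a + 2) + s) = 10 - 2*((2 + a) + s) = 10 - 2*(2 + a + s) = 10 + (-4 - 2*a - 2*s) = 6 - 2*a - 2*s)
M = -9
S(T, J) = -9 + J + T (S(T, J) = (T + J) - 9 = (J + T) - 9 = -9 + J + T)
S(R - 3*3, 159) - 1*(-45725) = (-9 + 159 + (5 - 3*3)) - 1*(-45725) = (-9 + 159 + (5 - 9)) + 45725 = (-9 + 159 - 4) + 45725 = 146 + 45725 = 45871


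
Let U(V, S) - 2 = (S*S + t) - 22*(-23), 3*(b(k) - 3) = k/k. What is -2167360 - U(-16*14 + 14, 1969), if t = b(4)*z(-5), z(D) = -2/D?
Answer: -18134491/3 ≈ -6.0448e+6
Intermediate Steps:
b(k) = 10/3 (b(k) = 3 + (k/k)/3 = 3 + (⅓)*1 = 3 + ⅓ = 10/3)
t = 4/3 (t = 10*(-2/(-5))/3 = 10*(-2*(-⅕))/3 = (10/3)*(⅖) = 4/3 ≈ 1.3333)
U(V, S) = 1528/3 + S² (U(V, S) = 2 + ((S*S + 4/3) - 22*(-23)) = 2 + ((S² + 4/3) + 506) = 2 + ((4/3 + S²) + 506) = 2 + (1522/3 + S²) = 1528/3 + S²)
-2167360 - U(-16*14 + 14, 1969) = -2167360 - (1528/3 + 1969²) = -2167360 - (1528/3 + 3876961) = -2167360 - 1*11632411/3 = -2167360 - 11632411/3 = -18134491/3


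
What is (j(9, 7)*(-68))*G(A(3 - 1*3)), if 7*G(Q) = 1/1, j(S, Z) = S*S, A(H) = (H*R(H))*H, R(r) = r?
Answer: -5508/7 ≈ -786.86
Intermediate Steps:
A(H) = H³ (A(H) = (H*H)*H = H²*H = H³)
j(S, Z) = S²
G(Q) = ⅐ (G(Q) = (⅐)/1 = (⅐)*1 = ⅐)
(j(9, 7)*(-68))*G(A(3 - 1*3)) = (9²*(-68))*(⅐) = (81*(-68))*(⅐) = -5508*⅐ = -5508/7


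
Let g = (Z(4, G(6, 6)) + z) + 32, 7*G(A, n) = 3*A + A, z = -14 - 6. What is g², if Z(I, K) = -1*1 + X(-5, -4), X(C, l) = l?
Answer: 49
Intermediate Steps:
z = -20
G(A, n) = 4*A/7 (G(A, n) = (3*A + A)/7 = (4*A)/7 = 4*A/7)
Z(I, K) = -5 (Z(I, K) = -1*1 - 4 = -1 - 4 = -5)
g = 7 (g = (-5 - 20) + 32 = -25 + 32 = 7)
g² = 7² = 49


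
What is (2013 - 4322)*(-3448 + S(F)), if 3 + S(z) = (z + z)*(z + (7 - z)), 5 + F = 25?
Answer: 7321839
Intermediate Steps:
F = 20 (F = -5 + 25 = 20)
S(z) = -3 + 14*z (S(z) = -3 + (z + z)*(z + (7 - z)) = -3 + (2*z)*7 = -3 + 14*z)
(2013 - 4322)*(-3448 + S(F)) = (2013 - 4322)*(-3448 + (-3 + 14*20)) = -2309*(-3448 + (-3 + 280)) = -2309*(-3448 + 277) = -2309*(-3171) = 7321839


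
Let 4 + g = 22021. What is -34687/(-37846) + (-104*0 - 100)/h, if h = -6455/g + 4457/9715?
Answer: -202069752339743/335121069406 ≈ -602.98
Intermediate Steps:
g = 22017 (g = -4 + 22021 = 22017)
h = 35419444/213895155 (h = -6455/22017 + 4457/9715 = 35419444/213895155 ≈ 0.16559)
-34687/(-37846) + (-104*0 - 100)/h = -34687/(-37846) + (-104*0 - 100)/(35419444/213895155) = -34687*(-1/37846) + (0 - 100)*(213895155/35419444) = 34687/37846 - 100*213895155/35419444 = 34687/37846 - 5347378875/8854861 = -202069752339743/335121069406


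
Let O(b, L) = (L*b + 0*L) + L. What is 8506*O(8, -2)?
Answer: -153108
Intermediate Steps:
O(b, L) = L + L*b (O(b, L) = (L*b + 0) + L = L*b + L = L + L*b)
8506*O(8, -2) = 8506*(-2*(1 + 8)) = 8506*(-2*9) = 8506*(-18) = -153108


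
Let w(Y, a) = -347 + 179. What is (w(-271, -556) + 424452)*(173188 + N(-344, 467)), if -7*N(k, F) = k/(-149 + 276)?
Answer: 9332094819312/127 ≈ 7.3481e+10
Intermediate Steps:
N(k, F) = -k/889 (N(k, F) = -k/(7*(-149 + 276)) = -k/(7*127) = -k/889)
w(Y, a) = -168
(w(-271, -556) + 424452)*(173188 + N(-344, 467)) = (-168 + 424452)*(173188 - 1/889*(-344)) = 424284*(173188 + 344/889) = 424284*(153964476/889) = 9332094819312/127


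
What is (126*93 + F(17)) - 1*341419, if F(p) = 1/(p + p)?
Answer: -11209833/34 ≈ -3.2970e+5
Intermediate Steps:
F(p) = 1/(2*p)
(126*93 + F(17)) - 1*341419 = (126*93 + (½)/17) - 1*341419 = (11718 + (½)*(1/17)) - 341419 = (11718 + 1/34) - 341419 = 398413/34 - 341419 = -11209833/34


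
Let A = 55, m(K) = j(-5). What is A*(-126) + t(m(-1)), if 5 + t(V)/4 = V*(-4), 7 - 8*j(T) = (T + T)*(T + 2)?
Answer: -6904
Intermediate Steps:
j(T) = 7/8 - T*(2 + T)/4 (j(T) = 7/8 - (T + T)*(T + 2)/8 = 7/8 - 2*T*(2 + T)/8 = 7/8 - T*(2 + T)/4)
m(K) = -23/8 (m(K) = 7/8 - 1/2*(-5) - 1/4*(-5)**2 = 7/8 + 5/2 - 1/4*25 = 7/8 + 5/2 - 25/4 = -23/8)
t(V) = -20 - 16*V (t(V) = -20 + 4*(V*(-4)) = -20 + 4*(-4*V) = -20 - 16*V)
A*(-126) + t(m(-1)) = 55*(-126) + (-20 - 16*(-23/8)) = -6930 + (-20 + 46) = -6930 + 26 = -6904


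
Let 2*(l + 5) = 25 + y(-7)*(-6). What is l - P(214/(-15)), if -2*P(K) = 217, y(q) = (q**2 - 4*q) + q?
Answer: -94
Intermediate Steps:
y(q) = q**2 - 3*q
P(K) = -217/2 (P(K) = -1/2*217 = -217/2)
l = -405/2 (l = -5 + (25 - 7*(-3 - 7)*(-6))/2 = -5 + (25 - 7*(-10)*(-6))/2 = -5 + (25 + 70*(-6))/2 = -5 + (25 - 420)/2 = -5 + (1/2)*(-395) = -5 - 395/2 = -405/2 ≈ -202.50)
l - P(214/(-15)) = -405/2 - 1*(-217/2) = -405/2 + 217/2 = -94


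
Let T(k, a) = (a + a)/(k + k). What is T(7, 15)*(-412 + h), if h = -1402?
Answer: -27210/7 ≈ -3887.1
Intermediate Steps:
T(k, a) = a/k (T(k, a) = (2*a)/((2*k)) = (2*a)*(1/(2*k)) = a/k)
T(7, 15)*(-412 + h) = (15/7)*(-412 - 1402) = (15*(⅐))*(-1814) = (15/7)*(-1814) = -27210/7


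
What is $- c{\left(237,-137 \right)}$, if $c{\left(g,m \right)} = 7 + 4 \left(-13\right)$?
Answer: $45$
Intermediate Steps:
$c{\left(g,m \right)} = -45$ ($c{\left(g,m \right)} = 7 - 52 = -45$)
$- c{\left(237,-137 \right)} = \left(-1\right) \left(-45\right) = 45$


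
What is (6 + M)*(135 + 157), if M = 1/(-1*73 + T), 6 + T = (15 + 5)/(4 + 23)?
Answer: 3694092/2113 ≈ 1748.3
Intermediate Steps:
T = -142/27 (T = -6 + (15 + 5)/(4 + 23) = -6 + 20/27 = -142/27 ≈ -5.2593)
M = -27/2113 (M = 1/(-1*73 - 142/27) = 1/(-73 - 142/27) = 1/(-2113/27) = -27/2113 ≈ -0.012778)
(6 + M)*(135 + 157) = (6 - 27/2113)*(135 + 157) = (12651/2113)*292 = 3694092/2113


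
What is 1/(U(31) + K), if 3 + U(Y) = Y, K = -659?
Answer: -1/631 ≈ -0.0015848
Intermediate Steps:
U(Y) = -3 + Y
1/(U(31) + K) = 1/((-3 + 31) - 659) = 1/(28 - 659) = 1/(-631) = -1/631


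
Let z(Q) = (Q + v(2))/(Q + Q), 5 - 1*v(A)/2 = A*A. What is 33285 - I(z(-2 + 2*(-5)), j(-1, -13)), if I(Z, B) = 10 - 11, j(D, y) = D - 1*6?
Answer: 33286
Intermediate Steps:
v(A) = 10 - 2*A**2 (v(A) = 10 - 2*A*A = 10 - 2*A**2)
z(Q) = (2 + Q)/(2*Q) (z(Q) = (Q + (10 - 2*2**2))/(Q + Q) = (Q + (10 - 2*4))/((2*Q)) = (Q + (10 - 8))*(1/(2*Q)) = (Q + 2)*(1/(2*Q)) = (2 + Q)*(1/(2*Q)) = (2 + Q)/(2*Q))
j(D, y) = -6 + D (j(D, y) = D - 6 = -6 + D)
I(Z, B) = -1
33285 - I(z(-2 + 2*(-5)), j(-1, -13)) = 33285 - 1*(-1) = 33285 + 1 = 33286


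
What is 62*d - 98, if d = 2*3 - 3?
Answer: 88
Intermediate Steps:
d = 3 (d = 6 - 3 = 3)
62*d - 98 = 62*3 - 98 = 186 - 98 = 88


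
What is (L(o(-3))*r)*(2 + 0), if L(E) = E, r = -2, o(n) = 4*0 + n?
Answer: 12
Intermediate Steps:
o(n) = n (o(n) = 0 + n = n)
(L(o(-3))*r)*(2 + 0) = (-3*(-2))*(2 + 0) = 6*2 = 12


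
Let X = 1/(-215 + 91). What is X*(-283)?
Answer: 283/124 ≈ 2.2823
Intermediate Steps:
X = -1/124 (X = 1/(-124) = -1/124 ≈ -0.0080645)
X*(-283) = -1/124*(-283) = 283/124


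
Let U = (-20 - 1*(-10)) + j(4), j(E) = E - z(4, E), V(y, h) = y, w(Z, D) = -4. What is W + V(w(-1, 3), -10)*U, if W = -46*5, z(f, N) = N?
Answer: -190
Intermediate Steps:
W = -230
j(E) = 0 (j(E) = E - E = 0)
U = -10 (U = (-20 - 1*(-10)) + 0 = (-20 + 10) + 0 = -10 + 0 = -10)
W + V(w(-1, 3), -10)*U = -230 - 4*(-10) = -230 + 40 = -190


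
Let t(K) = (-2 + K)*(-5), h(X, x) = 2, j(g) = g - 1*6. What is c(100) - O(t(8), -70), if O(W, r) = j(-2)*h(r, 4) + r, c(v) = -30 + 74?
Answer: 130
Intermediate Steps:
j(g) = -6 + g (j(g) = g - 6 = -6 + g)
c(v) = 44
t(K) = 10 - 5*K
O(W, r) = -16 + r (O(W, r) = (-6 - 2)*2 + r = -8*2 + r = -16 + r)
c(100) - O(t(8), -70) = 44 - (-16 - 70) = 44 - 1*(-86) = 44 + 86 = 130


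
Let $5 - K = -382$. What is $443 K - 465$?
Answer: $170976$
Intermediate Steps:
$K = 387$ ($K = 5 - -382 = 5 + 382 = 387$)
$443 K - 465 = 443 \cdot 387 - 465 = 171441 - 465 = 170976$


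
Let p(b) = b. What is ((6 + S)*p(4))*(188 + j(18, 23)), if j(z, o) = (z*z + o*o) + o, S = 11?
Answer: 72352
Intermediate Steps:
j(z, o) = o + o**2 + z**2 (j(z, o) = (z**2 + o**2) + o = (o**2 + z**2) + o = o + o**2 + z**2)
((6 + S)*p(4))*(188 + j(18, 23)) = ((6 + 11)*4)*(188 + (23 + 23**2 + 18**2)) = (17*4)*(188 + (23 + 529 + 324)) = 68*(188 + 876) = 68*1064 = 72352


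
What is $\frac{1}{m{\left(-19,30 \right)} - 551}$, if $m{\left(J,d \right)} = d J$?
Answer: $- \frac{1}{1121} \approx -0.00089206$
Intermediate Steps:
$m{\left(J,d \right)} = J d$
$\frac{1}{m{\left(-19,30 \right)} - 551} = \frac{1}{\left(-19\right) 30 - 551} = \frac{1}{-570 - 551} = \frac{1}{-1121} = - \frac{1}{1121}$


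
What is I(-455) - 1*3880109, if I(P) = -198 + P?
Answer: -3880762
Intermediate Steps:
I(-455) - 1*3880109 = (-198 - 455) - 1*3880109 = -653 - 3880109 = -3880762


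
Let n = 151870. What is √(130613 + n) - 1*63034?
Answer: -63034 + 3*√31387 ≈ -62503.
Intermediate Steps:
√(130613 + n) - 1*63034 = √(130613 + 151870) - 1*63034 = √282483 - 63034 = 3*√31387 - 63034 = -63034 + 3*√31387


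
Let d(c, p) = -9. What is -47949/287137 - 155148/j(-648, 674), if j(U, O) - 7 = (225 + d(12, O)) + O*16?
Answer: -15025501973/1053505653 ≈ -14.262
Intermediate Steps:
j(U, O) = 223 + 16*O (j(U, O) = 7 + ((225 - 9) + O*16) = 7 + (216 + 16*O) = 223 + 16*O)
-47949/287137 - 155148/j(-648, 674) = -47949/287137 - 155148/(223 + 16*674) = -47949*1/287137 - 155148/(223 + 10784) = -47949/287137 - 155148/11007 = -47949/287137 - 155148*1/11007 = -47949/287137 - 51716/3669 = -15025501973/1053505653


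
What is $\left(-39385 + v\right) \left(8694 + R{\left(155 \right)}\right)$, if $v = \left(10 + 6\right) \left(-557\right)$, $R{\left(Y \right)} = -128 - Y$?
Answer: $-406226067$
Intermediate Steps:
$v = -8912$ ($v = 16 \left(-557\right) = -8912$)
$\left(-39385 + v\right) \left(8694 + R{\left(155 \right)}\right) = \left(-39385 - 8912\right) \left(8694 - 283\right) = - 48297 \left(8694 - 283\right) = \left(-48297\right) 8411 = -406226067$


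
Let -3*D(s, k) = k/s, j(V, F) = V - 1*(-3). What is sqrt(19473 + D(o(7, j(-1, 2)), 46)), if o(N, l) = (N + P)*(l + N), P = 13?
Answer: sqrt(157730610)/90 ≈ 139.55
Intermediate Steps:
j(V, F) = 3 + V (j(V, F) = V + 3 = 3 + V)
o(N, l) = (13 + N)*(N + l) (o(N, l) = (N + 13)*(l + N) = (13 + N)*(N + l))
D(s, k) = -k/(3*s)
sqrt(19473 + D(o(7, j(-1, 2)), 46)) = sqrt(19473 - 1/3*46/(7**2 + 13*7 + 13*(3 - 1) + 7*(3 - 1))) = sqrt(19473 - 1/3*46/(49 + 91 + 13*2 + 7*2)) = sqrt(19473 - 1/3*46/(49 + 91 + 26 + 14)) = sqrt(19473 - 1/3*46/180) = sqrt(19473 - 1/3*46*1/180) = sqrt(19473 - 23/270) = sqrt(5257687/270) = sqrt(157730610)/90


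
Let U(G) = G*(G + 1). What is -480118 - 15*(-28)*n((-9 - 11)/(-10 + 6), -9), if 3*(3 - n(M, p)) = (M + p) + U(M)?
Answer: -482498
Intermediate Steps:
U(G) = G*(1 + G)
n(M, p) = 3 - M/3 - p/3 - M*(1 + M)/3 (n(M, p) = 3 - ((M + p) + M*(1 + M))/3 = 3 - (M + p + M*(1 + M))/3 = 3 + (-M/3 - p/3 - M*(1 + M)/3) = 3 - M/3 - p/3 - M*(1 + M)/3)
-480118 - 15*(-28)*n((-9 - 11)/(-10 + 6), -9) = -480118 - 15*(-28)*(3 - (-9 - 11)/(3*(-10 + 6)) - 1/3*(-9) - (-9 - 11)/(-10 + 6)*(1 + (-9 - 11)/(-10 + 6))/3) = -480118 - (-420)*(3 - (-20)/(3*(-4)) + 3 - (-20/(-4))*(1 - 20/(-4))/3) = -480118 - (-420)*(3 - (-20)*(-1)/(3*4) + 3 - (-20*(-1/4))*(1 - 20*(-1/4))/3) = -480118 - (-420)*(3 - 1/3*5 + 3 - 1/3*5*(1 + 5)) = -480118 - (-420)*(3 - 5/3 + 3 - 1/3*5*6) = -480118 - (-420)*(3 - 5/3 + 3 - 10) = -480118 - (-420)*(-17)/3 = -480118 - 1*2380 = -480118 - 2380 = -482498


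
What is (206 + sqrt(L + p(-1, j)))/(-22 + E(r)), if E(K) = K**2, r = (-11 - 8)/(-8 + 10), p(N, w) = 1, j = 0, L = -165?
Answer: 824/273 + 8*I*sqrt(41)/273 ≈ 3.0183 + 0.18764*I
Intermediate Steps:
r = -19/2 ≈ -9.5000
(206 + sqrt(L + p(-1, j)))/(-22 + E(r)) = (206 + sqrt(-165 + 1))/(-22 + (-19/2)**2) = (206 + sqrt(-164))/(-22 + 361/4) = (206 + 2*I*sqrt(41))/(273/4) = (206 + 2*I*sqrt(41))*(4/273) = 824/273 + 8*I*sqrt(41)/273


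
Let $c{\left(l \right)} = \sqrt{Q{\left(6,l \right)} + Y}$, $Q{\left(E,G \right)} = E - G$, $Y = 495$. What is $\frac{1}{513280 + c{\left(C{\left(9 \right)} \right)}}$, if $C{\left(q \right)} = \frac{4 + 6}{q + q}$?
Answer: $\frac{577440}{296388402637} - \frac{3 \sqrt{1126}}{1185553610548} \approx 1.9482 \cdot 10^{-6}$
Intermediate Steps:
$C{\left(q \right)} = \frac{5}{q}$ ($C{\left(q \right)} = \frac{10}{2 q} = 10 \frac{1}{2 q} = \frac{5}{q}$)
$c{\left(l \right)} = \sqrt{501 - l}$ ($c{\left(l \right)} = \sqrt{\left(6 - l\right) + 495} = \sqrt{501 - l}$)
$\frac{1}{513280 + c{\left(C{\left(9 \right)} \right)}} = \frac{1}{513280 + \sqrt{501 - \frac{5}{9}}} = \frac{1}{513280 + \sqrt{\frac{4504}{9}}} = \frac{1}{513280 + \frac{2 \sqrt{1126}}{3}}$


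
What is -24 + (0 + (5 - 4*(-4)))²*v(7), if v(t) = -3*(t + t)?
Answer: -18546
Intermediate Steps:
v(t) = -6*t
-24 + (0 + (5 - 4*(-4)))²*v(7) = -24 + (0 + (5 - 4*(-4)))²*(-6*7) = -24 + (0 + (5 + 16))²*(-42) = -24 + (0 + 21)²*(-42) = -24 + 21²*(-42) = -24 + 441*(-42) = -24 - 18522 = -18546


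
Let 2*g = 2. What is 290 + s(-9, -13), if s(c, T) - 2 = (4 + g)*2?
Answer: 302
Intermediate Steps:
g = 1 (g = (½)*2 = 1)
s(c, T) = 12 (s(c, T) = 2 + (4 + 1)*2 = 2 + 5*2 = 2 + 10 = 12)
290 + s(-9, -13) = 290 + 12 = 302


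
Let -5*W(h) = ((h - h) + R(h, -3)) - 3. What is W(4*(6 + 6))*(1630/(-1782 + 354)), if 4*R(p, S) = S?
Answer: -815/952 ≈ -0.85609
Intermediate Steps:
R(p, S) = S/4
W(h) = ¾ (W(h) = -(((h - h) + (¼)*(-3)) - 3)/5 = -((0 - ¾) - 3)/5 = -(-¾ - 3)/5 = -⅕*(-15/4) = ¾)
W(4*(6 + 6))*(1630/(-1782 + 354)) = 3*(1630/(-1782 + 354))/4 = 3*(1630/(-1428))/4 = 3*(1630*(-1/1428))/4 = (¾)*(-815/714) = -815/952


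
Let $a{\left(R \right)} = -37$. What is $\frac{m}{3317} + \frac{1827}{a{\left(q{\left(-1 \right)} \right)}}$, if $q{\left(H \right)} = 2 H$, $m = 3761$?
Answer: $- \frac{5921002}{122729} \approx -48.245$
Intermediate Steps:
$\frac{m}{3317} + \frac{1827}{a{\left(q{\left(-1 \right)} \right)}} = \frac{3761}{3317} + \frac{1827}{-37} = 3761 \cdot \frac{1}{3317} + 1827 \left(- \frac{1}{37}\right) = \frac{3761}{3317} - \frac{1827}{37} = - \frac{5921002}{122729}$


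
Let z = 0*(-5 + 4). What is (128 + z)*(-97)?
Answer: -12416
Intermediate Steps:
z = 0 (z = 0*(-1) = 0)
(128 + z)*(-97) = (128 + 0)*(-97) = 128*(-97) = -12416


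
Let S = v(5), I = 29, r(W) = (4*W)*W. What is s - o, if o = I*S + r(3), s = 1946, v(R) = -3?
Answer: 1997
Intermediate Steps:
r(W) = 4*W²
S = -3
o = -51 (o = 29*(-3) + 4*3² = -87 + 4*9 = -87 + 36 = -51)
s - o = 1946 - 1*(-51) = 1946 + 51 = 1997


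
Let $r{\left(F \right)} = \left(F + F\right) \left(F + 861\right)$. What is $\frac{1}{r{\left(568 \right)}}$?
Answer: $\frac{1}{1623344} \approx 6.1601 \cdot 10^{-7}$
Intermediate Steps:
$r{\left(F \right)} = 2 F \left(861 + F\right)$
$\frac{1}{r{\left(568 \right)}} = \frac{1}{2 \cdot 568 \left(861 + 568\right)} = \frac{1}{2 \cdot 568 \cdot 1429} = \frac{1}{1623344}$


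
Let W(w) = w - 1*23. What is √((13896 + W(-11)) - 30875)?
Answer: I*√17013 ≈ 130.43*I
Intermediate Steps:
W(w) = -23 + w (W(w) = w - 23 = -23 + w)
√((13896 + W(-11)) - 30875) = √((13896 + (-23 - 11)) - 30875) = √((13896 - 34) - 30875) = √(13862 - 30875) = √(-17013) = I*√17013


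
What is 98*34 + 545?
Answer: 3877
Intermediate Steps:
98*34 + 545 = 3332 + 545 = 3877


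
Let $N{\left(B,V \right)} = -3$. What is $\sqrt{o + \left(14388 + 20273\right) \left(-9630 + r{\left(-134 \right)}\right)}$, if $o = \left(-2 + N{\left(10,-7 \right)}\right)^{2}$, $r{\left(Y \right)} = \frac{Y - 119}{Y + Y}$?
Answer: $\frac{7 i \sqrt{122303330481}}{134} \approx 18269.0 i$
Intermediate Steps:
$r{\left(Y \right)} = \frac{-119 + Y}{2 Y}$
$o = 25$ ($o = \left(-2 - 3\right)^{2} = \left(-5\right)^{2} = 25$)
$\sqrt{o + \left(14388 + 20273\right) \left(-9630 + r{\left(-134 \right)}\right)} = \sqrt{25 + \left(14388 + 20273\right) \left(-9630 + \frac{-119 - 134}{2 \left(-134\right)}\right)} = \sqrt{25 + 34661 \left(-9630 + \frac{1}{2} \left(- \frac{1}{134}\right) \left(-253\right)\right)} = \sqrt{25 + 34661 \left(-9630 + \frac{253}{268}\right)} = \sqrt{25 + 34661 \left(- \frac{2580587}{268}\right)} = \sqrt{25 - \frac{89445726007}{268}} = \sqrt{- \frac{89445719307}{268}} = \frac{7 i \sqrt{122303330481}}{134}$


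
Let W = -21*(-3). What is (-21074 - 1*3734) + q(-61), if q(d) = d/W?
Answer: -1562965/63 ≈ -24809.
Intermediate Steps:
W = 63
q(d) = d/63
(-21074 - 1*3734) + q(-61) = (-21074 - 1*3734) + (1/63)*(-61) = (-21074 - 3734) - 61/63 = -24808 - 61/63 = -1562965/63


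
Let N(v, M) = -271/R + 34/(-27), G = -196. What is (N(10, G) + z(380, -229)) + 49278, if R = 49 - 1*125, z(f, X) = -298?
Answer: 100511693/2052 ≈ 48982.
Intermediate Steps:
R = -76 (R = 49 - 125 = -76)
N(v, M) = 4733/2052 (N(v, M) = -271/(-76) + 34/(-27) = -271*(-1/76) + 34*(-1/27) = 271/76 - 34/27 = 4733/2052)
(N(10, G) + z(380, -229)) + 49278 = (4733/2052 - 298) + 49278 = -606763/2052 + 49278 = 100511693/2052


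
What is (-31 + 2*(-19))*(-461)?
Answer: 31809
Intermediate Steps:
(-31 + 2*(-19))*(-461) = (-31 - 38)*(-461) = -69*(-461) = 31809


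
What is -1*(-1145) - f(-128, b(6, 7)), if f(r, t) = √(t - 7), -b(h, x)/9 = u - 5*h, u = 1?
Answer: 1145 - √254 ≈ 1129.1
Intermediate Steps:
b(h, x) = -9 + 45*h (b(h, x) = -9*(1 - 5*h) = -9 + 45*h)
f(r, t) = √(-7 + t)
-1*(-1145) - f(-128, b(6, 7)) = -1*(-1145) - √(-7 + (-9 + 45*6)) = 1145 - √(-7 + (-9 + 270)) = 1145 - √(-7 + 261) = 1145 - √254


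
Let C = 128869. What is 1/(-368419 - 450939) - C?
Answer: -105589846103/819358 ≈ -1.2887e+5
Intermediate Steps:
1/(-368419 - 450939) - C = 1/(-368419 - 450939) - 1*128869 = 1/(-819358) - 128869 = -1/819358 - 128869 = -105589846103/819358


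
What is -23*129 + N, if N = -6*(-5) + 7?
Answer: -2930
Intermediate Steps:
N = 37 (N = 30 + 7 = 37)
-23*129 + N = -23*129 + 37 = -2967 + 37 = -2930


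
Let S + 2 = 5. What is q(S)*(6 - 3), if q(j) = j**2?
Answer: 27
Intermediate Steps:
S = 3 (S = -2 + 5 = 3)
q(S)*(6 - 3) = 3**2*(6 - 3) = 9*3 = 27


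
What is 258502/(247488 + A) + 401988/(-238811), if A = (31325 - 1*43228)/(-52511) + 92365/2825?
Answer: -560253917381675977/876869537191212699 ≈ -0.63892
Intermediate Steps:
A = 976760898/29668715 (A = (31325 - 43228)*(-1/52511) + 92365*(1/2825) = -11903*(-1/52511) + 18473/565 = 11903/52511 + 18473/565 = 976760898/29668715 ≈ 32.922)
258502/(247488 + A) + 401988/(-238811) = 258502/(247488 + 976760898/29668715) + 401988/(-238811) = 258502/(7343627698818/29668715) + 401988*(-1/238811) = 258502*(29668715/7343627698818) - 401988/238811 = 3834711082465/3671813849409 - 401988/238811 = -560253917381675977/876869537191212699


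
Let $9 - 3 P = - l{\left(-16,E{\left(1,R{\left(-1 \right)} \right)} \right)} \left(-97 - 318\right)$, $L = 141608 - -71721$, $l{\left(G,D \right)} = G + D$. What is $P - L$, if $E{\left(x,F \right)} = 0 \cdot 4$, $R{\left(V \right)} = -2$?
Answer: $- \frac{633338}{3} \approx -2.1111 \cdot 10^{5}$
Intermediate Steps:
$E{\left(x,F \right)} = 0$
$l{\left(G,D \right)} = D + G$
$L = 213329$ ($L = 141608 + 71721 = 213329$)
$P = \frac{6649}{3}$ ($P = 3 - \frac{\left(-1\right) \left(0 - 16\right) \left(-97 - 318\right)}{3} = 3 - \frac{\left(-1\right) \left(\left(-16\right) \left(-415\right)\right)}{3} = 3 - \frac{\left(-1\right) 6640}{3} = 3 - - \frac{6640}{3} = 3 + \frac{6640}{3} = \frac{6649}{3} \approx 2216.3$)
$P - L = \frac{6649}{3} - 213329 = - \frac{633338}{3}$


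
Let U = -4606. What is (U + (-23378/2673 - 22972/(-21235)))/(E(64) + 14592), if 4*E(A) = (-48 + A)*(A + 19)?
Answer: -5036094377/16290451485 ≈ -0.30914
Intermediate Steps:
E(A) = (-48 + A)*(19 + A)/4 (E(A) = ((-48 + A)*(A + 19))/4 = ((-48 + A)*(19 + A))/4 = (-48 + A)*(19 + A)/4)
(U + (-23378/2673 - 22972/(-21235)))/(E(64) + 14592) = (-4606 + (-23378/2673 - 22972/(-21235)))/((-228 - 29/4*64 + (¼)*64²) + 14592) = (-4606 + (-23378*1/2673 - 22972*(-1/21235)))/((-228 - 464 + (¼)*4096) + 14592) = (-4606 + (-23378/2673 + 22972/21235))/((-228 - 464 + 1024) + 14592) = (-4606 - 435027674/56761155)/(332 + 14592) = -261876907604/56761155/14924 = -261876907604/56761155*1/14924 = -5036094377/16290451485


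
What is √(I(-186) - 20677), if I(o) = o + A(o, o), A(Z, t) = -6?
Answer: I*√20869 ≈ 144.46*I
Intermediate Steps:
I(o) = -6 + o (I(o) = o - 6 = -6 + o)
√(I(-186) - 20677) = √((-6 - 186) - 20677) = √(-192 - 20677) = √(-20869) = I*√20869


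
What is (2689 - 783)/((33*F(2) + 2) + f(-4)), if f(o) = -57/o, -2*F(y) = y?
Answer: -7624/67 ≈ -113.79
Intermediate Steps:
F(y) = -y/2
(2689 - 783)/((33*F(2) + 2) + f(-4)) = (2689 - 783)/((33*(-½*2) + 2) - 57/(-4)) = 1906/((33*(-1) + 2) - 57*(-¼)) = 1906/((-33 + 2) + 57/4) = 1906/(-31 + 57/4) = 1906/(-67/4) = 1906*(-4/67) = -7624/67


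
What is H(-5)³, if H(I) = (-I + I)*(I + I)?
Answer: 0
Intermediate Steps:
H(I) = 0 (H(I) = 0*(2*I) = 0)
H(-5)³ = 0³ = 0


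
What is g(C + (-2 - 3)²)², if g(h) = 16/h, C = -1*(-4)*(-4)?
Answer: 256/81 ≈ 3.1605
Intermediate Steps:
C = -16 (C = 4*(-4) = -16)
g(C + (-2 - 3)²)² = (16/(-16 + (-2 - 3)²))² = (16/(-16 + (-5)²))² = (16/(-16 + 25))² = (16/9)² = 256/81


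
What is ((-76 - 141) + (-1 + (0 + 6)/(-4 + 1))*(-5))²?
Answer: 40804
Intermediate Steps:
((-76 - 141) + (-1 + (0 + 6)/(-4 + 1))*(-5))² = (-217 + (-1 + 6/(-3))*(-5))² = (-217 + (-1 + 6*(-⅓))*(-5))² = (-217 + (-1 - 2)*(-5))² = (-217 - 3*(-5))² = (-217 + 15)² = (-202)² = 40804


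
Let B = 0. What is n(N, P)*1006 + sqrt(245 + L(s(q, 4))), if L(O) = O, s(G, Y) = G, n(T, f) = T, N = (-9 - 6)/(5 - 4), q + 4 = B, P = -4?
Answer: -15090 + sqrt(241) ≈ -15074.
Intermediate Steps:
q = -4 (q = -4 + 0 = -4)
N = -15 (N = -15/1 = -15*1 = -15)
n(N, P)*1006 + sqrt(245 + L(s(q, 4))) = -15*1006 + sqrt(245 - 4) = -15090 + sqrt(241)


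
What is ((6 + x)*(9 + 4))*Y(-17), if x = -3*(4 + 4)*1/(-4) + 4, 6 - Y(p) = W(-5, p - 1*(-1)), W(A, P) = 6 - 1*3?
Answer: 624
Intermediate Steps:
W(A, P) = 3 (W(A, P) = 6 - 3 = 3)
Y(p) = 3 (Y(p) = 6 - 1*3 = 6 - 3 = 3)
x = 10 (x = -24*1*(-1/4) + 4 = -24*(-1)/4 + 4 = -3*(-2) + 4 = 6 + 4 = 10)
((6 + x)*(9 + 4))*Y(-17) = ((6 + 10)*(9 + 4))*3 = (16*13)*3 = 208*3 = 624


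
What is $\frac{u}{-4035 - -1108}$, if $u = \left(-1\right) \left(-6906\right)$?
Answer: $- \frac{6906}{2927} \approx -2.3594$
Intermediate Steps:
$u = 6906$
$\frac{u}{-4035 - -1108} = \frac{6906}{-4035 - -1108} = \frac{6906}{-4035 + 1108} = \frac{6906}{-2927} = 6906 \left(- \frac{1}{2927}\right) = - \frac{6906}{2927}$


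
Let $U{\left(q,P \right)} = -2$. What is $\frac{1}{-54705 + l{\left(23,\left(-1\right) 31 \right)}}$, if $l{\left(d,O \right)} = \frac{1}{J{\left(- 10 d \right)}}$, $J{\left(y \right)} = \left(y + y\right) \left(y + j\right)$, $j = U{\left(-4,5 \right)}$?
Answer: $- \frac{106720}{5838117599} \approx -1.828 \cdot 10^{-5}$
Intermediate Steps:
$j = -2$
$J{\left(y \right)} = 2 y \left(-2 + y\right)$ ($J{\left(y \right)} = \left(y + y\right) \left(y - 2\right) = 2 y \left(-2 + y\right)$)
$l{\left(d,O \right)} = - \frac{1}{20 d \left(-2 - 10 d\right)}$ ($l{\left(d,O \right)} = \frac{1}{2 \left(- 10 d\right) \left(-2 - 10 d\right)} = \frac{1}{\left(-20\right) d \left(-2 - 10 d\right)} = - \frac{1}{20 d \left(-2 - 10 d\right)}$)
$\frac{1}{-54705 + l{\left(23,\left(-1\right) 31 \right)}} = \frac{1}{-54705 + \frac{1}{40 \cdot 23 \left(1 + 5 \cdot 23\right)}} = \frac{1}{-54705 + \frac{1}{40} \cdot \frac{1}{23} \frac{1}{1 + 115}} = \frac{1}{-54705 + \frac{1}{40} \cdot \frac{1}{23} \cdot \frac{1}{116}} = \frac{1}{-54705 + \frac{1}{106720}} = \frac{1}{- \frac{5838117599}{106720}} = - \frac{106720}{5838117599}$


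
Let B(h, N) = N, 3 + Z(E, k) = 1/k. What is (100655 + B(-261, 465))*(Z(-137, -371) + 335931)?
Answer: 12602513501440/371 ≈ 3.3969e+10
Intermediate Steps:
Z(E, k) = -3 + 1/k
(100655 + B(-261, 465))*(Z(-137, -371) + 335931) = (100655 + 465)*((-3 + 1/(-371)) + 335931) = 101120*((-3 - 1/371) + 335931) = 101120*(-1114/371 + 335931) = 101120*(124629287/371) = 12602513501440/371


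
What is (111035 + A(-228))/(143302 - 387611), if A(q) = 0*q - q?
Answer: -111263/244309 ≈ -0.45542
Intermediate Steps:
A(q) = -q (A(q) = 0 - q = -q)
(111035 + A(-228))/(143302 - 387611) = (111035 - 1*(-228))/(143302 - 387611) = (111035 + 228)/(-244309) = 111263*(-1/244309) = -111263/244309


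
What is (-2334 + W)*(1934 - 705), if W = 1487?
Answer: -1040963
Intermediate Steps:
(-2334 + W)*(1934 - 705) = (-2334 + 1487)*(1934 - 705) = -847*1229 = -1040963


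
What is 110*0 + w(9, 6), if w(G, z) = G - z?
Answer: 3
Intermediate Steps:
110*0 + w(9, 6) = 110*0 + (9 - 1*6) = 0 + (9 - 6) = 0 + 3 = 3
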